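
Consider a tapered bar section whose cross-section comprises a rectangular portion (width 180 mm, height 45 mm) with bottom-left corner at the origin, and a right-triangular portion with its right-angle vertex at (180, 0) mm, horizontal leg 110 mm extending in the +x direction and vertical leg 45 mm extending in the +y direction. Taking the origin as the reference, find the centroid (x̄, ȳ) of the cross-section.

x̄ = 119.65 mm, ȳ = 20.74 mm

rectangular portion: A = 180 × 45 = 8100.00, centroid at (90.00, 22.50).
triangular portion: A = ½·110·45 = 2475.00, centroid at (216.67, 15.00).
ΣA = 10575.00 mm²
ΣAx̄ = (8100.00)(90.00) + (2475.00)(216.67) = 1265250.00 mm³
ΣAȳ = (8100.00)(22.50) + (2475.00)(15.00) = 219375.00 mm³
x̄ = 1265250.00 / 10575.00 = 119.65 mm
ȳ = 219375.00 / 10575.00 = 20.74 mm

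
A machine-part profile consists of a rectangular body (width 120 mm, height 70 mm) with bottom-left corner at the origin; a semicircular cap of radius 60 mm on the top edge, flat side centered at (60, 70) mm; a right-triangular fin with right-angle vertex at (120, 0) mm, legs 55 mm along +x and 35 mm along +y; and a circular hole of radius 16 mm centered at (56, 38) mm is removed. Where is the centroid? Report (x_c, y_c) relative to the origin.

x_c = 65.53 mm, y_c = 57.31 mm

Part | A | x̄ᵢ | ȳᵢ | A·x̄ᵢ | A·ȳᵢ
rectangular body | 8400.00 | 60.00 | 35.00 | 504000.00 | 294000.00
semicircular top | 5654.87 | 60.00 | 95.46 | 339292.01 | 539840.67
triangular fin | 962.50 | 138.33 | 11.67 | 133145.83 | 11229.17
hole | -804.25 | 56.00 | 38.00 | -45037.87 | -30561.41
Σ | 14213.12 |  |  | 931399.97 | 814508.43
x_c = 931399.97 / 14213.12 = 65.53 mm
y_c = 814508.43 / 14213.12 = 57.31 mm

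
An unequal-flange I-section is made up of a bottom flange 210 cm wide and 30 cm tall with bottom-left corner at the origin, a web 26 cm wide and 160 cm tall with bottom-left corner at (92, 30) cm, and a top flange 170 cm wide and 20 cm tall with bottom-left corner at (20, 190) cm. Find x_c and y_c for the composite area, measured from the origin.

Part | A | x̄ᵢ | ȳᵢ | A·x̄ᵢ | A·ȳᵢ
bottom flange | 6300.00 | 105.00 | 15.00 | 661500.00 | 94500.00
web | 4160.00 | 105.00 | 110.00 | 436800.00 | 457600.00
top flange | 3400.00 | 105.00 | 200.00 | 357000.00 | 680000.00
Σ | 13860.00 |  |  | 1455300.00 | 1232100.00
x_c = 1455300.00 / 13860.00 = 105.00 cm
y_c = 1232100.00 / 13860.00 = 88.90 cm

x_c = 105.00 cm, y_c = 88.90 cm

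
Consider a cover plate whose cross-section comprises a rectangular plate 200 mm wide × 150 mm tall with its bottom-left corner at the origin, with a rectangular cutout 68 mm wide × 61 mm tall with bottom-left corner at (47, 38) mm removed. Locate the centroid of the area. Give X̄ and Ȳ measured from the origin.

plate: A = 200 × 150 = 30000.00, centroid at (100.00, 75.00).
hole: A = −(68 × 61) = -4148.00, centroid at (81.00, 68.50).
ΣA = 25852.00 mm², ΣAX̄ = 2664012.00 mm³, ΣAȲ = 1965862.00 mm³.
X̄ = 2664012.00/25852.00 = 103.05 mm; Ȳ = 1965862.00/25852.00 = 76.04 mm.

X̄ = 103.05 mm, Ȳ = 76.04 mm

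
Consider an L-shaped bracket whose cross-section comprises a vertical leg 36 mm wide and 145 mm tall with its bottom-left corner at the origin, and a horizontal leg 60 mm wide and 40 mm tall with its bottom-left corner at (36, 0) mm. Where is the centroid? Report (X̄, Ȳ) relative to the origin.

X̄ = 33.12 mm, Ȳ = 55.96 mm

vertical leg: A = 36 × 145 = 5220.00, centroid at (18.00, 72.50).
horizontal leg: A = 60 × 40 = 2400.00, centroid at (66.00, 20.00).
ΣA = 7620.00 mm², ΣAX̄ = 252360.00 mm³, ΣAȲ = 426450.00 mm³.
X̄ = 252360.00/7620.00 = 33.12 mm; Ȳ = 426450.00/7620.00 = 55.96 mm.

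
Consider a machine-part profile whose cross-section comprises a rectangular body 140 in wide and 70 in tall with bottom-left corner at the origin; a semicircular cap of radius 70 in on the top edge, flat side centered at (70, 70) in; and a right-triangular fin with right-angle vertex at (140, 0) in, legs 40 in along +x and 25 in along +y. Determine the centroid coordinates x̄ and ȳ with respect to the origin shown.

rectangular body: A = 140 × 70 = 9800.00, centroid at (70.00, 35.00).
semicircular top: A = ½π·70² = 7696.90, centroid at (70.00, 99.71).
triangular fin: A = ½·40·25 = 500.00, centroid at (153.33, 8.33).
ΣA = 17996.90 in²
ΣAx̄ = (9800.00)(70.00) + (7696.90)(70.00) + (500.00)(153.33) = 1301449.81 in³
ΣAȳ = (9800.00)(35.00) + (7696.90)(99.71) + (500.00)(8.33) = 1114616.47 in³
x̄ = 1301449.81 / 17996.90 = 72.32 in
ȳ = 1114616.47 / 17996.90 = 61.93 in

x̄ = 72.32 in, ȳ = 61.93 in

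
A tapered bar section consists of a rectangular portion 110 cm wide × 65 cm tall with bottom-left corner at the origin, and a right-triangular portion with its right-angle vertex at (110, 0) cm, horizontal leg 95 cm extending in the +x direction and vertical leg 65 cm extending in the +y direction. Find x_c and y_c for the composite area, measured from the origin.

rectangular portion: A = 110 × 65 = 7150.00, centroid at (55.00, 32.50).
triangular portion: A = ½·95·65 = 3087.50, centroid at (141.67, 21.67).
ΣA = 10237.50 cm²
ΣAx_c = (7150.00)(55.00) + (3087.50)(141.67) = 830645.83 cm³
ΣAy_c = (7150.00)(32.50) + (3087.50)(21.67) = 299270.83 cm³
x_c = 830645.83 / 10237.50 = 81.14 cm
y_c = 299270.83 / 10237.50 = 29.23 cm

x_c = 81.14 cm, y_c = 29.23 cm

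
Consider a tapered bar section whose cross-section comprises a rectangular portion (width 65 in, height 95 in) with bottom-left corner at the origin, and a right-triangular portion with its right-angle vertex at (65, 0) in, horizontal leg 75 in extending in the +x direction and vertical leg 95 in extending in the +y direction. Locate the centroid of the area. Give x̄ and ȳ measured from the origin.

x̄ = 53.54 in, ȳ = 41.71 in

rectangular portion: A = 65 × 95 = 6175.00, centroid at (32.50, 47.50).
triangular portion: A = ½·75·95 = 3562.50, centroid at (90.00, 31.67).
ΣA = 9737.50 in², ΣAx̄ = 521312.50 in³, ΣAȳ = 406125.00 in³.
x̄ = 521312.50/9737.50 = 53.54 in; ȳ = 406125.00/9737.50 = 41.71 in.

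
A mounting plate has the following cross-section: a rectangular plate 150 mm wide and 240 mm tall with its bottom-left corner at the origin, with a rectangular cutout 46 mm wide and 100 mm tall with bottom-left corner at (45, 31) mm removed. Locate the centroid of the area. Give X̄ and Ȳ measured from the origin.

Part | A | x̄ᵢ | ȳᵢ | A·x̄ᵢ | A·ȳᵢ
plate | 36000.00 | 75.00 | 120.00 | 2700000.00 | 4320000.00
hole | -4600.00 | 68.00 | 81.00 | -312800.00 | -372600.00
Σ | 31400.00 |  |  | 2387200.00 | 3947400.00
X̄ = 2387200.00 / 31400.00 = 76.03 mm
Ȳ = 3947400.00 / 31400.00 = 125.71 mm

X̄ = 76.03 mm, Ȳ = 125.71 mm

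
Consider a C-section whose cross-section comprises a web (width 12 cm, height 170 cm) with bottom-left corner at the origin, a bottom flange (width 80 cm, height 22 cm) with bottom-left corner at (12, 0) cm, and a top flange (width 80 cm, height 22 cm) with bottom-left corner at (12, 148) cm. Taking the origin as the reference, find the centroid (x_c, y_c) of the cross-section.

x_c = 35.12 cm, y_c = 85.00 cm

web: A = 12 × 170 = 2040.00, centroid at (6.00, 85.00).
bottom flange: A = 80 × 22 = 1760.00, centroid at (52.00, 11.00).
top flange: A = 80 × 22 = 1760.00, centroid at (52.00, 159.00).
ΣA = 5560.00 cm², ΣAx_c = 195280.00 cm³, ΣAy_c = 472600.00 cm³.
x_c = 195280.00/5560.00 = 35.12 cm; y_c = 472600.00/5560.00 = 85.00 cm.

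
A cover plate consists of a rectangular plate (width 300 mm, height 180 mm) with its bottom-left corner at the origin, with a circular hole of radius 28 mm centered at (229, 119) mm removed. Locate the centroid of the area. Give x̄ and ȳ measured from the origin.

x̄ = 146.22 mm, ȳ = 88.61 mm

plate: A = 300 × 180 = 54000.00, centroid at (150.00, 90.00).
hole: A = −π·28² = -2463.01, centroid at (229.00, 119.00).
ΣA = 51536.99 mm², ΣAx̄ = 7535971.02 mm³, ΣAȳ = 4566901.97 mm³.
x̄ = 7535971.02/51536.99 = 146.22 mm; ȳ = 4566901.97/51536.99 = 88.61 mm.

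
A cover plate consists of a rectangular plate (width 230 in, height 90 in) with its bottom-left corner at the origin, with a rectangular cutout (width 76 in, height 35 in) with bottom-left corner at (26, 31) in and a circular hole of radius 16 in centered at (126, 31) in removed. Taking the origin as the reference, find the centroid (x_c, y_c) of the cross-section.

x_c = 122.36 in, y_c = 45.11 in

plate: A = 230 × 90 = 20700.00, centroid at (115.00, 45.00).
hole 1: A = −(76 × 35) = -2660.00, centroid at (64.00, 48.50).
hole 2: A = −π·16² = -804.25, centroid at (126.00, 31.00).
ΣA = 17235.75 in², ΣAx_c = 2108924.79 in³, ΣAy_c = 777558.32 in³.
x_c = 2108924.79/17235.75 = 122.36 in; y_c = 777558.32/17235.75 = 45.11 in.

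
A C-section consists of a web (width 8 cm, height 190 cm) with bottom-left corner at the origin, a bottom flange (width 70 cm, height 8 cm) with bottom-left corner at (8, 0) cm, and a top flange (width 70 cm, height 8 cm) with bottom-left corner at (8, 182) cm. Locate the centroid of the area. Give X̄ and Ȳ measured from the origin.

web: A = 8 × 190 = 1520.00, centroid at (4.00, 95.00).
bottom flange: A = 70 × 8 = 560.00, centroid at (43.00, 4.00).
top flange: A = 70 × 8 = 560.00, centroid at (43.00, 186.00).
ΣA = 2640.00 cm², ΣAX̄ = 54240.00 cm³, ΣAȲ = 250800.00 cm³.
X̄ = 54240.00/2640.00 = 20.55 cm; Ȳ = 250800.00/2640.00 = 95.00 cm.

X̄ = 20.55 cm, Ȳ = 95.00 cm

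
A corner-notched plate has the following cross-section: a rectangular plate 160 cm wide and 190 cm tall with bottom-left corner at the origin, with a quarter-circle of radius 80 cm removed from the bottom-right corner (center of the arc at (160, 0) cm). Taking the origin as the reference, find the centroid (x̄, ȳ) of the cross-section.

plate: A = 160 × 190 = 30400.00, centroid at (80.00, 95.00).
removed quarter-circle: A = −¼π·80² = -5026.55, centroid at (126.05, 33.95).
ΣA = 25373.45 cm², ΣAx̄ = 1798418.95 cm³, ΣAȳ = 2717333.33 cm³.
x̄ = 1798418.95/25373.45 = 70.88 cm; ȳ = 2717333.33/25373.45 = 107.09 cm.

x̄ = 70.88 cm, ȳ = 107.09 cm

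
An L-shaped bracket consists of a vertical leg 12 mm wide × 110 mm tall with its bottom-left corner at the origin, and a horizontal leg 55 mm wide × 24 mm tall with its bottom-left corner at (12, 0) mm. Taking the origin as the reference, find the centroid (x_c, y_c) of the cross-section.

x_c = 22.75 mm, y_c = 33.50 mm

Part | A | x̄ᵢ | ȳᵢ | A·x̄ᵢ | A·ȳᵢ
vertical leg | 1320.00 | 6.00 | 55.00 | 7920.00 | 72600.00
horizontal leg | 1320.00 | 39.50 | 12.00 | 52140.00 | 15840.00
Σ | 2640.00 |  |  | 60060.00 | 88440.00
x_c = 60060.00 / 2640.00 = 22.75 mm
y_c = 88440.00 / 2640.00 = 33.50 mm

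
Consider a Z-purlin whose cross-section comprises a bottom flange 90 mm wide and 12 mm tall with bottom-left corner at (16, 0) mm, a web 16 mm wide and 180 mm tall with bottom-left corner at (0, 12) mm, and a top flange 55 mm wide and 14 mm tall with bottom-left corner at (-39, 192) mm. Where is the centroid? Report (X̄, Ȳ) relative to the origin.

Part | A | x̄ᵢ | ȳᵢ | A·x̄ᵢ | A·ȳᵢ
bottom flange | 1080.00 | 61.00 | 6.00 | 65880.00 | 6480.00
web | 2880.00 | 8.00 | 102.00 | 23040.00 | 293760.00
top flange | 770.00 | -11.50 | 199.00 | -8855.00 | 153230.00
Σ | 4730.00 |  |  | 80065.00 | 453470.00
X̄ = 80065.00 / 4730.00 = 16.93 mm
Ȳ = 453470.00 / 4730.00 = 95.87 mm

X̄ = 16.93 mm, Ȳ = 95.87 mm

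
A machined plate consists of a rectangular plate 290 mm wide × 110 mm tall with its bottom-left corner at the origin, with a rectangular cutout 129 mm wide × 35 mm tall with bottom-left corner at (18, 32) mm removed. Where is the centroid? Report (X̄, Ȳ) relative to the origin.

plate: A = 290 × 110 = 31900.00, centroid at (145.00, 55.00).
hole: A = −(129 × 35) = -4515.00, centroid at (82.50, 49.50).
ΣA = 27385.00 mm²
ΣAX̄ = (31900.00)(145.00) + (-4515.00)(82.50) = 4253012.50 mm³
ΣAȲ = (31900.00)(55.00) + (-4515.00)(49.50) = 1531007.50 mm³
X̄ = 4253012.50 / 27385.00 = 155.30 mm
Ȳ = 1531007.50 / 27385.00 = 55.91 mm

X̄ = 155.30 mm, Ȳ = 55.91 mm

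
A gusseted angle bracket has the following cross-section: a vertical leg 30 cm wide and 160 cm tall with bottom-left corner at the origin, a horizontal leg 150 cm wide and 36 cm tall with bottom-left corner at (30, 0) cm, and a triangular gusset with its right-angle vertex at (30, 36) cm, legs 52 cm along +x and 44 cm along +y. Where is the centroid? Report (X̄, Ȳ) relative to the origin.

X̄ = 61.10 cm, Ȳ = 47.53 cm

vertical leg: A = 30 × 160 = 4800.00, centroid at (15.00, 80.00).
horizontal leg: A = 150 × 36 = 5400.00, centroid at (105.00, 18.00).
gusset: A = ½·52·44 = 1144.00, centroid at (47.33, 50.67).
ΣA = 11344.00 cm²
ΣAX̄ = (4800.00)(15.00) + (5400.00)(105.00) + (1144.00)(47.33) = 693149.33 cm³
ΣAȲ = (4800.00)(80.00) + (5400.00)(18.00) + (1144.00)(50.67) = 539162.67 cm³
X̄ = 693149.33 / 11344.00 = 61.10 cm
Ȳ = 539162.67 / 11344.00 = 47.53 cm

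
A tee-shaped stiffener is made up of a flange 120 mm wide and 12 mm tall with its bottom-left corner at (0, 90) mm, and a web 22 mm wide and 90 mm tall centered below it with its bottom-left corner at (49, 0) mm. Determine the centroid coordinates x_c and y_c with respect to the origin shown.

x_c = 60.00 mm, y_c = 66.47 mm

web: A = 22 × 90 = 1980.00, centroid at (60.00, 45.00).
flange: A = 120 × 12 = 1440.00, centroid at (60.00, 96.00).
ΣA = 3420.00 mm², ΣAx_c = 205200.00 mm³, ΣAy_c = 227340.00 mm³.
x_c = 205200.00/3420.00 = 60.00 mm; y_c = 227340.00/3420.00 = 66.47 mm.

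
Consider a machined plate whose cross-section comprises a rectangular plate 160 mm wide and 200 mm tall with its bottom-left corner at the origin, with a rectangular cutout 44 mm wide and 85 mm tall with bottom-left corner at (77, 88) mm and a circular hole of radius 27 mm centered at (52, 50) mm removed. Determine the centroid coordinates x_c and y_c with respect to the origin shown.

plate: A = 160 × 200 = 32000.00, centroid at (80.00, 100.00).
hole 1: A = −(44 × 85) = -3740.00, centroid at (99.00, 130.50).
hole 2: A = −π·27² = -2290.22, centroid at (52.00, 50.00).
ΣA = 25969.78 mm², ΣAx_c = 2070648.51 mm³, ΣAy_c = 2597418.95 mm³.
x_c = 2070648.51/25969.78 = 79.73 mm; y_c = 2597418.95/25969.78 = 100.02 mm.

x_c = 79.73 mm, y_c = 100.02 mm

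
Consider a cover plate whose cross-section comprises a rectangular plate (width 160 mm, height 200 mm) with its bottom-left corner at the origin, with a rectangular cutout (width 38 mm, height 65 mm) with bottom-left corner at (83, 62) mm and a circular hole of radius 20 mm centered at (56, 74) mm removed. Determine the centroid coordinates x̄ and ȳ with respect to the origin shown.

x̄ = 79.14 mm, ȳ = 101.64 mm

plate: A = 160 × 200 = 32000.00, centroid at (80.00, 100.00).
hole 1: A = −(38 × 65) = -2470.00, centroid at (102.00, 94.50).
hole 2: A = −π·20² = -1256.64, centroid at (56.00, 74.00).
ΣA = 28273.36 mm², ΣAx̄ = 2237688.32 mm³, ΣAȳ = 2873593.86 mm³.
x̄ = 2237688.32/28273.36 = 79.14 mm; ȳ = 2873593.86/28273.36 = 101.64 mm.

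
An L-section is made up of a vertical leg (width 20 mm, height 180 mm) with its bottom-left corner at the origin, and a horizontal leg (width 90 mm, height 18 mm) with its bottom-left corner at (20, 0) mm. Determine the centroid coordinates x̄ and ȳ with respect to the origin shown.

vertical leg: A = 20 × 180 = 3600.00, centroid at (10.00, 90.00).
horizontal leg: A = 90 × 18 = 1620.00, centroid at (65.00, 9.00).
ΣA = 5220.00 mm²
ΣAx̄ = (3600.00)(10.00) + (1620.00)(65.00) = 141300.00 mm³
ΣAȳ = (3600.00)(90.00) + (1620.00)(9.00) = 338580.00 mm³
x̄ = 141300.00 / 5220.00 = 27.07 mm
ȳ = 338580.00 / 5220.00 = 64.86 mm

x̄ = 27.07 mm, ȳ = 64.86 mm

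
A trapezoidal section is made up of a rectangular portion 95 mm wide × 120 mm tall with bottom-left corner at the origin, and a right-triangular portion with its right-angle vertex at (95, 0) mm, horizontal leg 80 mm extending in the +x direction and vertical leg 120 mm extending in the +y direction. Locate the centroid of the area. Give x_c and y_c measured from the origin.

Part | A | x̄ᵢ | ȳᵢ | A·x̄ᵢ | A·ȳᵢ
rectangular portion | 11400.00 | 47.50 | 60.00 | 541500.00 | 684000.00
triangular portion | 4800.00 | 121.67 | 40.00 | 584000.00 | 192000.00
Σ | 16200.00 |  |  | 1125500.00 | 876000.00
x_c = 1125500.00 / 16200.00 = 69.48 mm
y_c = 876000.00 / 16200.00 = 54.07 mm

x_c = 69.48 mm, y_c = 54.07 mm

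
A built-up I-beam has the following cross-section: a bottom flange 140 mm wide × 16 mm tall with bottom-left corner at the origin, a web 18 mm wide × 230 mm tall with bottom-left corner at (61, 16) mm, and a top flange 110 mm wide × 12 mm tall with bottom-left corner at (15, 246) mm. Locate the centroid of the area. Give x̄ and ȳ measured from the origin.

Part | A | x̄ᵢ | ȳᵢ | A·x̄ᵢ | A·ȳᵢ
bottom flange | 2240.00 | 70.00 | 8.00 | 156800.00 | 17920.00
web | 4140.00 | 70.00 | 131.00 | 289800.00 | 542340.00
top flange | 1320.00 | 70.00 | 252.00 | 92400.00 | 332640.00
Σ | 7700.00 |  |  | 539000.00 | 892900.00
x̄ = 539000.00 / 7700.00 = 70.00 mm
ȳ = 892900.00 / 7700.00 = 115.96 mm

x̄ = 70.00 mm, ȳ = 115.96 mm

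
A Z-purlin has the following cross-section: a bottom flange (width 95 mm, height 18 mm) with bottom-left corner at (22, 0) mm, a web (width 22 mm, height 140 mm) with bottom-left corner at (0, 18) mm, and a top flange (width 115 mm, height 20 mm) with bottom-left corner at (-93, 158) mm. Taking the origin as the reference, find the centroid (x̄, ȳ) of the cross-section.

bottom flange: A = 95 × 18 = 1710.00, centroid at (69.50, 9.00).
web: A = 22 × 140 = 3080.00, centroid at (11.00, 88.00).
top flange: A = 115 × 20 = 2300.00, centroid at (-35.50, 168.00).
ΣA = 7090.00 mm²
ΣAx̄ = (1710.00)(69.50) + (3080.00)(11.00) + (2300.00)(-35.50) = 71075.00 mm³
ΣAȳ = (1710.00)(9.00) + (3080.00)(88.00) + (2300.00)(168.00) = 672830.00 mm³
x̄ = 71075.00 / 7090.00 = 10.02 mm
ȳ = 672830.00 / 7090.00 = 94.90 mm

x̄ = 10.02 mm, ȳ = 94.90 mm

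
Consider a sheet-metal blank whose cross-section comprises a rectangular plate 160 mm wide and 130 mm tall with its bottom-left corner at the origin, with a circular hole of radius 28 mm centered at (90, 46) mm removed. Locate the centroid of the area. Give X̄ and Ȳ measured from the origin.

X̄ = 78.66 mm, Ȳ = 67.55 mm

plate: A = 160 × 130 = 20800.00, centroid at (80.00, 65.00).
hole: A = −π·28² = -2463.01, centroid at (90.00, 46.00).
ΣA = 18336.99 mm², ΣAX̄ = 1442329.22 mm³, ΣAȲ = 1238701.60 mm³.
X̄ = 1442329.22/18336.99 = 78.66 mm; Ȳ = 1238701.60/18336.99 = 67.55 mm.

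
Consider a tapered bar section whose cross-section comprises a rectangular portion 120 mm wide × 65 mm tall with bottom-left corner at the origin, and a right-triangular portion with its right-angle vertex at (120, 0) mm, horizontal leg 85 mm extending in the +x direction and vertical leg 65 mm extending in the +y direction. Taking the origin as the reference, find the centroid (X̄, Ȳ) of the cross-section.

Part | A | x̄ᵢ | ȳᵢ | A·x̄ᵢ | A·ȳᵢ
rectangular portion | 7800.00 | 60.00 | 32.50 | 468000.00 | 253500.00
triangular portion | 2762.50 | 148.33 | 21.67 | 409770.83 | 59854.17
Σ | 10562.50 |  |  | 877770.83 | 313354.17
X̄ = 877770.83 / 10562.50 = 83.10 mm
Ȳ = 313354.17 / 10562.50 = 29.67 mm

X̄ = 83.10 mm, Ȳ = 29.67 mm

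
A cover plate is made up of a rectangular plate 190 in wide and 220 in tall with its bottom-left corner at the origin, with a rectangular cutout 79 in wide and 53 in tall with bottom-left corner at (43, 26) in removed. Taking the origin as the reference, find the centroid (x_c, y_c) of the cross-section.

x_c = 96.39 in, y_c = 116.40 in

plate: A = 190 × 220 = 41800.00, centroid at (95.00, 110.00).
hole: A = −(79 × 53) = -4187.00, centroid at (82.50, 52.50).
ΣA = 37613.00 in², ΣAx_c = 3625572.50 in³, ΣAy_c = 4378182.50 in³.
x_c = 3625572.50/37613.00 = 96.39 in; y_c = 4378182.50/37613.00 = 116.40 in.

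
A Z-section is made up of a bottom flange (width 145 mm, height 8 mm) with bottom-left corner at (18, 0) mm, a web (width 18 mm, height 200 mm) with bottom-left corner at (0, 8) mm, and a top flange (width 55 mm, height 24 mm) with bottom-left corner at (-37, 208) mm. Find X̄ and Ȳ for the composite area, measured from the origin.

X̄ = 20.53 mm, Ȳ = 112.47 mm

Part | A | x̄ᵢ | ȳᵢ | A·x̄ᵢ | A·ȳᵢ
bottom flange | 1160.00 | 90.50 | 4.00 | 104980.00 | 4640.00
web | 3600.00 | 9.00 | 108.00 | 32400.00 | 388800.00
top flange | 1320.00 | -9.50 | 220.00 | -12540.00 | 290400.00
Σ | 6080.00 |  |  | 124840.00 | 683840.00
X̄ = 124840.00 / 6080.00 = 20.53 mm
Ȳ = 683840.00 / 6080.00 = 112.47 mm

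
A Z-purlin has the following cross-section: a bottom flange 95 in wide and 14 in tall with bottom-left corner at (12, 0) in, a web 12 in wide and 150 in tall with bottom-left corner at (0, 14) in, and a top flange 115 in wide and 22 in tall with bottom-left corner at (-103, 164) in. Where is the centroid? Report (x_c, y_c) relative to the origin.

bottom flange: A = 95 × 14 = 1330.00, centroid at (59.50, 7.00).
web: A = 12 × 150 = 1800.00, centroid at (6.00, 89.00).
top flange: A = 115 × 22 = 2530.00, centroid at (-45.50, 175.00).
ΣA = 5660.00 in², ΣAx_c = -25180.00 in³, ΣAy_c = 612260.00 in³.
x_c = -25180.00/5660.00 = -4.45 in; y_c = 612260.00/5660.00 = 108.17 in.

x_c = -4.45 in, y_c = 108.17 in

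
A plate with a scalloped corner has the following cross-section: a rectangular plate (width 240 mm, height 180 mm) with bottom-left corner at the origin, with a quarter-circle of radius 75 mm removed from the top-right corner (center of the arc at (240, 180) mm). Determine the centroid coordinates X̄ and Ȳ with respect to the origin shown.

X̄ = 109.96 mm, Ȳ = 83.37 mm

plate: A = 240 × 180 = 43200.00, centroid at (120.00, 90.00).
removed quarter-circle: A = −¼π·75² = -4417.86, centroid at (208.17, 148.17).
ΣA = 38782.14 mm², ΣAX̄ = 4264337.48 mm³, ΣAȲ = 3233409.36 mm³.
X̄ = 4264337.48/38782.14 = 109.96 mm; Ȳ = 3233409.36/38782.14 = 83.37 mm.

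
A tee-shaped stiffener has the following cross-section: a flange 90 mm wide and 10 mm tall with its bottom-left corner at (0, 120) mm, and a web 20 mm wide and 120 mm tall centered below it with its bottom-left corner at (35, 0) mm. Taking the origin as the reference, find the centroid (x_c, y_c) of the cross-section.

web: A = 20 × 120 = 2400.00, centroid at (45.00, 60.00).
flange: A = 90 × 10 = 900.00, centroid at (45.00, 125.00).
ΣA = 3300.00 mm²
ΣAx_c = (2400.00)(45.00) + (900.00)(45.00) = 148500.00 mm³
ΣAy_c = (2400.00)(60.00) + (900.00)(125.00) = 256500.00 mm³
x_c = 148500.00 / 3300.00 = 45.00 mm
y_c = 256500.00 / 3300.00 = 77.73 mm

x_c = 45.00 mm, y_c = 77.73 mm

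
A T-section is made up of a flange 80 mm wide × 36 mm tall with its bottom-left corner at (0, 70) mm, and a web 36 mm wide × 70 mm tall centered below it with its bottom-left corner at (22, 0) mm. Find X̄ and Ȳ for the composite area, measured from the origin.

web: A = 36 × 70 = 2520.00, centroid at (40.00, 35.00).
flange: A = 80 × 36 = 2880.00, centroid at (40.00, 88.00).
ΣA = 5400.00 mm²
ΣAX̄ = (2520.00)(40.00) + (2880.00)(40.00) = 216000.00 mm³
ΣAȲ = (2520.00)(35.00) + (2880.00)(88.00) = 341640.00 mm³
X̄ = 216000.00 / 5400.00 = 40.00 mm
Ȳ = 341640.00 / 5400.00 = 63.27 mm

X̄ = 40.00 mm, Ȳ = 63.27 mm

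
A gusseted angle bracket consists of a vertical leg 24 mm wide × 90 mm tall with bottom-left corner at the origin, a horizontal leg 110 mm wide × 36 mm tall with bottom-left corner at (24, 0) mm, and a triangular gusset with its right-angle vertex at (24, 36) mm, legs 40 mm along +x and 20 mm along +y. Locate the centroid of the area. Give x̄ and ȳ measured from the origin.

x̄ = 54.25 mm, ȳ = 28.46 mm

Part | A | x̄ᵢ | ȳᵢ | A·x̄ᵢ | A·ȳᵢ
vertical leg | 2160.00 | 12.00 | 45.00 | 25920.00 | 97200.00
horizontal leg | 3960.00 | 79.00 | 18.00 | 312840.00 | 71280.00
gusset | 400.00 | 37.33 | 42.67 | 14933.33 | 17066.67
Σ | 6520.00 |  |  | 353693.33 | 185546.67
x̄ = 353693.33 / 6520.00 = 54.25 mm
ȳ = 185546.67 / 6520.00 = 28.46 mm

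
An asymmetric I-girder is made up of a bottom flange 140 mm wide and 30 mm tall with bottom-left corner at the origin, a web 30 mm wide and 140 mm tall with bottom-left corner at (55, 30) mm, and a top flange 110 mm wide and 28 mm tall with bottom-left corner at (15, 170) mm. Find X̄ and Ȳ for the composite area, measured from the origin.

bottom flange: A = 140 × 30 = 4200.00, centroid at (70.00, 15.00).
web: A = 30 × 140 = 4200.00, centroid at (70.00, 100.00).
top flange: A = 110 × 28 = 3080.00, centroid at (70.00, 184.00).
ΣA = 11480.00 mm²
ΣAX̄ = (4200.00)(70.00) + (4200.00)(70.00) + (3080.00)(70.00) = 803600.00 mm³
ΣAȲ = (4200.00)(15.00) + (4200.00)(100.00) + (3080.00)(184.00) = 1049720.00 mm³
X̄ = 803600.00 / 11480.00 = 70.00 mm
Ȳ = 1049720.00 / 11480.00 = 91.44 mm

X̄ = 70.00 mm, Ȳ = 91.44 mm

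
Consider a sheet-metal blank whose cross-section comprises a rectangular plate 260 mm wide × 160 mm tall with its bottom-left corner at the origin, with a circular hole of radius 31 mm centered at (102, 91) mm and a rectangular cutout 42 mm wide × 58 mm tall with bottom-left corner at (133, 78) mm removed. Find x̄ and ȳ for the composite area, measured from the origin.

plate: A = 260 × 160 = 41600.00, centroid at (130.00, 80.00).
hole 1: A = −π·31² = -3019.07, centroid at (102.00, 91.00).
hole 2: A = −(42 × 58) = -2436.00, centroid at (154.00, 107.00).
ΣA = 36144.93 mm², ΣAx̄ = 4724910.80 mm³, ΣAȳ = 2792612.58 mm³.
x̄ = 4724910.80/36144.93 = 130.72 mm; ȳ = 2792612.58/36144.93 = 77.26 mm.

x̄ = 130.72 mm, ȳ = 77.26 mm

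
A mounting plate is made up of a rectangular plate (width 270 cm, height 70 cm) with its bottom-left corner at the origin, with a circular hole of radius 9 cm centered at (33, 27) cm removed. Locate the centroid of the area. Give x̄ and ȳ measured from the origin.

x̄ = 136.39 cm, ȳ = 35.11 cm

plate: A = 270 × 70 = 18900.00, centroid at (135.00, 35.00).
hole: A = −π·9² = -254.47, centroid at (33.00, 27.00).
ΣA = 18645.53 cm²
ΣAx̄ = (18900.00)(135.00) + (-254.47)(33.00) = 2543102.52 cm³
ΣAȳ = (18900.00)(35.00) + (-254.47)(27.00) = 654629.34 cm³
x̄ = 2543102.52 / 18645.53 = 136.39 cm
ȳ = 654629.34 / 18645.53 = 35.11 cm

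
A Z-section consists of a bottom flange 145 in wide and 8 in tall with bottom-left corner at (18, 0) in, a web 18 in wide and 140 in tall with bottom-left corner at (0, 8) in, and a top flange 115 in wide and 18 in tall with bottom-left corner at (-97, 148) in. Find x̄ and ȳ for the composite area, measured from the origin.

x̄ = 7.98 in, ȳ = 91.51 in

Part | A | x̄ᵢ | ȳᵢ | A·x̄ᵢ | A·ȳᵢ
bottom flange | 1160.00 | 90.50 | 4.00 | 104980.00 | 4640.00
web | 2520.00 | 9.00 | 78.00 | 22680.00 | 196560.00
top flange | 2070.00 | -39.50 | 157.00 | -81765.00 | 324990.00
Σ | 5750.00 |  |  | 45895.00 | 526190.00
x̄ = 45895.00 / 5750.00 = 7.98 in
ȳ = 526190.00 / 5750.00 = 91.51 in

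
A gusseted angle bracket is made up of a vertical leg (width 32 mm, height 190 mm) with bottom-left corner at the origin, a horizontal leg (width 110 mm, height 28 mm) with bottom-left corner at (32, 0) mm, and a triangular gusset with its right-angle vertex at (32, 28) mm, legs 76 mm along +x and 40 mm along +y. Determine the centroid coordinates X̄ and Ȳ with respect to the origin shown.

vertical leg: A = 32 × 190 = 6080.00, centroid at (16.00, 95.00).
horizontal leg: A = 110 × 28 = 3080.00, centroid at (87.00, 14.00).
gusset: A = ½·76·40 = 1520.00, centroid at (57.33, 41.33).
ΣA = 10680.00 mm², ΣAX̄ = 452386.67 mm³, ΣAȲ = 683546.67 mm³.
X̄ = 452386.67/10680.00 = 42.36 mm; Ȳ = 683546.67/10680.00 = 64.00 mm.

X̄ = 42.36 mm, Ȳ = 64.00 mm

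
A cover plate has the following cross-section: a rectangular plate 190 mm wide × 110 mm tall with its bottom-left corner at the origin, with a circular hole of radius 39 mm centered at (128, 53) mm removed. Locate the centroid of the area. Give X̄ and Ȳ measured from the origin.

Part | A | x̄ᵢ | ȳᵢ | A·x̄ᵢ | A·ȳᵢ
plate | 20900.00 | 95.00 | 55.00 | 1985500.00 | 1149500.00
hole | -4778.36 | 128.00 | 53.00 | -611630.39 | -253253.21
Σ | 16121.64 |  |  | 1373869.61 | 896246.79
X̄ = 1373869.61 / 16121.64 = 85.22 mm
Ȳ = 896246.79 / 16121.64 = 55.59 mm

X̄ = 85.22 mm, Ȳ = 55.59 mm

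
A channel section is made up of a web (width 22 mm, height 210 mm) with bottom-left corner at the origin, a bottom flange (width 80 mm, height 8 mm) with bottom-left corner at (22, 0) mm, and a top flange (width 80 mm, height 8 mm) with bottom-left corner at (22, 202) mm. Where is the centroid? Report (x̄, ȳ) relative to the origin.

web: A = 22 × 210 = 4620.00, centroid at (11.00, 105.00).
bottom flange: A = 80 × 8 = 640.00, centroid at (62.00, 4.00).
top flange: A = 80 × 8 = 640.00, centroid at (62.00, 206.00).
ΣA = 5900.00 mm², ΣAx̄ = 130180.00 mm³, ΣAȳ = 619500.00 mm³.
x̄ = 130180.00/5900.00 = 22.06 mm; ȳ = 619500.00/5900.00 = 105.00 mm.

x̄ = 22.06 mm, ȳ = 105.00 mm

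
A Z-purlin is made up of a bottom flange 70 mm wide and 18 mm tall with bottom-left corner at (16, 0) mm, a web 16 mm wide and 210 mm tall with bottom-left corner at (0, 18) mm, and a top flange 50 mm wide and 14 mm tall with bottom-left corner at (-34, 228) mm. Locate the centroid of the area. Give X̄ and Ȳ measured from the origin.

X̄ = 15.95 mm, Ȳ = 110.74 mm

bottom flange: A = 70 × 18 = 1260.00, centroid at (51.00, 9.00).
web: A = 16 × 210 = 3360.00, centroid at (8.00, 123.00).
top flange: A = 50 × 14 = 700.00, centroid at (-9.00, 235.00).
ΣA = 5320.00 mm², ΣAX̄ = 84840.00 mm³, ΣAȲ = 589120.00 mm³.
X̄ = 84840.00/5320.00 = 15.95 mm; Ȳ = 589120.00/5320.00 = 110.74 mm.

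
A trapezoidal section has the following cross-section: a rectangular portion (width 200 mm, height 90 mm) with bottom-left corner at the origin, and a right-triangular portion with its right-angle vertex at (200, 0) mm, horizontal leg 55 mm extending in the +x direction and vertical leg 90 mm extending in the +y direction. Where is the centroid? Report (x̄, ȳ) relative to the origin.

Part | A | x̄ᵢ | ȳᵢ | A·x̄ᵢ | A·ȳᵢ
rectangular portion | 18000.00 | 100.00 | 45.00 | 1800000.00 | 810000.00
triangular portion | 2475.00 | 218.33 | 30.00 | 540375.00 | 74250.00
Σ | 20475.00 |  |  | 2340375.00 | 884250.00
x̄ = 2340375.00 / 20475.00 = 114.30 mm
ȳ = 884250.00 / 20475.00 = 43.19 mm

x̄ = 114.30 mm, ȳ = 43.19 mm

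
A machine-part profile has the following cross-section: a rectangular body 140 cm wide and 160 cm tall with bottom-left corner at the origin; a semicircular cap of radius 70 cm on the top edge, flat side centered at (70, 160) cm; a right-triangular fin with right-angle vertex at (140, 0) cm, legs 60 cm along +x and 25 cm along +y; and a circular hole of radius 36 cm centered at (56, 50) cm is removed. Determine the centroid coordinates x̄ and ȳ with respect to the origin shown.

Part | A | x̄ᵢ | ȳᵢ | A·x̄ᵢ | A·ȳᵢ
rectangular body | 22400.00 | 70.00 | 80.00 | 1568000.00 | 1792000.00
semicircular top | 7696.90 | 70.00 | 189.71 | 538783.14 | 1460170.99
triangular fin | 750.00 | 160.00 | 8.33 | 120000.00 | 6250.00
hole | -4071.50 | 56.00 | 50.00 | -228004.23 | -203575.20
Σ | 26775.40 |  |  | 1998778.91 | 3054845.78
x̄ = 1998778.91 / 26775.40 = 74.65 cm
ȳ = 3054845.78 / 26775.40 = 114.09 cm

x̄ = 74.65 cm, ȳ = 114.09 cm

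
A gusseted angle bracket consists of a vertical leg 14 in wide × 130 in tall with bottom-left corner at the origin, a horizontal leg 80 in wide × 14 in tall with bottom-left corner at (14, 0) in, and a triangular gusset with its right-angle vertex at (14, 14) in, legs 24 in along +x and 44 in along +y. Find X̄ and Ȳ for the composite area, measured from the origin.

X̄ = 24.46 in, Ȳ = 40.74 in

vertical leg: A = 14 × 130 = 1820.00, centroid at (7.00, 65.00).
horizontal leg: A = 80 × 14 = 1120.00, centroid at (54.00, 7.00).
gusset: A = ½·24·44 = 528.00, centroid at (22.00, 28.67).
ΣA = 3468.00 in², ΣAX̄ = 84836.00 in³, ΣAȲ = 141276.00 in³.
X̄ = 84836.00/3468.00 = 24.46 in; Ȳ = 141276.00/3468.00 = 40.74 in.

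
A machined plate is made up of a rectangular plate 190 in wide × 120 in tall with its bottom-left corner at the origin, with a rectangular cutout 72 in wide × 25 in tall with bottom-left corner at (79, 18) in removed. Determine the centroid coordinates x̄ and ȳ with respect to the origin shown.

Part | A | x̄ᵢ | ȳᵢ | A·x̄ᵢ | A·ȳᵢ
plate | 22800.00 | 95.00 | 60.00 | 2166000.00 | 1368000.00
hole | -1800.00 | 115.00 | 30.50 | -207000.00 | -54900.00
Σ | 21000.00 |  |  | 1959000.00 | 1313100.00
x̄ = 1959000.00 / 21000.00 = 93.29 in
ȳ = 1313100.00 / 21000.00 = 62.53 in

x̄ = 93.29 in, ȳ = 62.53 in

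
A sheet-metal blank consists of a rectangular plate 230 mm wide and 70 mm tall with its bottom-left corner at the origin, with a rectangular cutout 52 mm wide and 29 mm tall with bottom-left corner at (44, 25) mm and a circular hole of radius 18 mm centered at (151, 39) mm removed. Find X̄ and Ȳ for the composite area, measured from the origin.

X̄ = 117.30 mm, Ȳ = 34.20 mm

plate: A = 230 × 70 = 16100.00, centroid at (115.00, 35.00).
hole 1: A = −(52 × 29) = -1508.00, centroid at (70.00, 39.50).
hole 2: A = −π·18² = -1017.88, centroid at (151.00, 39.00).
ΣA = 13574.12 mm², ΣAX̄ = 1592240.72 mm³, ΣAȲ = 464236.84 mm³.
X̄ = 1592240.72/13574.12 = 117.30 mm; Ȳ = 464236.84/13574.12 = 34.20 mm.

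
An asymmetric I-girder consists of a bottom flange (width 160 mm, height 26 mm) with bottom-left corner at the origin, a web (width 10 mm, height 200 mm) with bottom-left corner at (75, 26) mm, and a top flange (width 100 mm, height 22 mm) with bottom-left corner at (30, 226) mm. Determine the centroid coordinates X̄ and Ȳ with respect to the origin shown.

X̄ = 80.00 mm, Ȳ = 98.98 mm

bottom flange: A = 160 × 26 = 4160.00, centroid at (80.00, 13.00).
web: A = 10 × 200 = 2000.00, centroid at (80.00, 126.00).
top flange: A = 100 × 22 = 2200.00, centroid at (80.00, 237.00).
ΣA = 8360.00 mm²
ΣAX̄ = (4160.00)(80.00) + (2000.00)(80.00) + (2200.00)(80.00) = 668800.00 mm³
ΣAȲ = (4160.00)(13.00) + (2000.00)(126.00) + (2200.00)(237.00) = 827480.00 mm³
X̄ = 668800.00 / 8360.00 = 80.00 mm
Ȳ = 827480.00 / 8360.00 = 98.98 mm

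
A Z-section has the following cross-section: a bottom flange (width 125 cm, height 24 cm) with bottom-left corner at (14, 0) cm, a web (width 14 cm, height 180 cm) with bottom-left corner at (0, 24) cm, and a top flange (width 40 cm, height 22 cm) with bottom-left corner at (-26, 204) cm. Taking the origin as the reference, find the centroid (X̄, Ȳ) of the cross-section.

Part | A | x̄ᵢ | ȳᵢ | A·x̄ᵢ | A·ȳᵢ
bottom flange | 3000.00 | 76.50 | 12.00 | 229500.00 | 36000.00
web | 2520.00 | 7.00 | 114.00 | 17640.00 | 287280.00
top flange | 880.00 | -6.00 | 215.00 | -5280.00 | 189200.00
Σ | 6400.00 |  |  | 241860.00 | 512480.00
X̄ = 241860.00 / 6400.00 = 37.79 cm
Ȳ = 512480.00 / 6400.00 = 80.08 cm

X̄ = 37.79 cm, Ȳ = 80.08 cm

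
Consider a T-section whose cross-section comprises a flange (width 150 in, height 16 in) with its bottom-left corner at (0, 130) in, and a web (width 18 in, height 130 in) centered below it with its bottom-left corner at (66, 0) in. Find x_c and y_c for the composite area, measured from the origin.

x_c = 75.00 in, y_c = 101.96 in

Part | A | x̄ᵢ | ȳᵢ | A·x̄ᵢ | A·ȳᵢ
web | 2340.00 | 75.00 | 65.00 | 175500.00 | 152100.00
flange | 2400.00 | 75.00 | 138.00 | 180000.00 | 331200.00
Σ | 4740.00 |  |  | 355500.00 | 483300.00
x_c = 355500.00 / 4740.00 = 75.00 in
y_c = 483300.00 / 4740.00 = 101.96 in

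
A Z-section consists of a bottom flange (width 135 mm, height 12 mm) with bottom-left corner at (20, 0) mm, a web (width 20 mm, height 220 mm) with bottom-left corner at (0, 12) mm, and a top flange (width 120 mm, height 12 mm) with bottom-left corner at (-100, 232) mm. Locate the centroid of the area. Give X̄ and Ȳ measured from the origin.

Part | A | x̄ᵢ | ȳᵢ | A·x̄ᵢ | A·ȳᵢ
bottom flange | 1620.00 | 87.50 | 6.00 | 141750.00 | 9720.00
web | 4400.00 | 10.00 | 122.00 | 44000.00 | 536800.00
top flange | 1440.00 | -40.00 | 238.00 | -57600.00 | 342720.00
Σ | 7460.00 |  |  | 128150.00 | 889240.00
X̄ = 128150.00 / 7460.00 = 17.18 mm
Ȳ = 889240.00 / 7460.00 = 119.20 mm

X̄ = 17.18 mm, Ȳ = 119.20 mm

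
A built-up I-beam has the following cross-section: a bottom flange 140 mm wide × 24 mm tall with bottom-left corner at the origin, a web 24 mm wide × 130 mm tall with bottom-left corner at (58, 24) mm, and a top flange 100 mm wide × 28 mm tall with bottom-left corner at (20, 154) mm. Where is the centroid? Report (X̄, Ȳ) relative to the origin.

X̄ = 70.00 mm, Ȳ = 84.96 mm

bottom flange: A = 140 × 24 = 3360.00, centroid at (70.00, 12.00).
web: A = 24 × 130 = 3120.00, centroid at (70.00, 89.00).
top flange: A = 100 × 28 = 2800.00, centroid at (70.00, 168.00).
ΣA = 9280.00 mm²
ΣAX̄ = (3360.00)(70.00) + (3120.00)(70.00) + (2800.00)(70.00) = 649600.00 mm³
ΣAȲ = (3360.00)(12.00) + (3120.00)(89.00) + (2800.00)(168.00) = 788400.00 mm³
X̄ = 649600.00 / 9280.00 = 70.00 mm
Ȳ = 788400.00 / 9280.00 = 84.96 mm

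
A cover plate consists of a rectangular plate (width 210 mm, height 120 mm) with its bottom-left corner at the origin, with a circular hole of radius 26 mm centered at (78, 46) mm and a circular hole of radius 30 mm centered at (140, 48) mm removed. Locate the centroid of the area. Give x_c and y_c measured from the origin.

x_c = 102.94 mm, y_c = 63.14 mm

plate: A = 210 × 120 = 25200.00, centroid at (105.00, 60.00).
hole 1: A = −π·26² = -2123.72, centroid at (78.00, 46.00).
hole 2: A = −π·30² = -2827.43, centroid at (140.00, 48.00).
ΣA = 20248.85 mm²
ΣAx_c = (25200.00)(105.00) + (-2123.72)(78.00) + (-2827.43)(140.00) = 2084509.43 mm³
ΣAy_c = (25200.00)(60.00) + (-2123.72)(46.00) + (-2827.43)(48.00) = 1278592.23 mm³
x_c = 2084509.43 / 20248.85 = 102.94 mm
y_c = 1278592.23 / 20248.85 = 63.14 mm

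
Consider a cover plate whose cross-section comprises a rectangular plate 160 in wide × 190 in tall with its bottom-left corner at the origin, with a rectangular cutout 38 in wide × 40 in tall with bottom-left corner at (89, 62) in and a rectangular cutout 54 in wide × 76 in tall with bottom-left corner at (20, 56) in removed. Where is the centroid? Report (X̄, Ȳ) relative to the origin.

X̄ = 83.75 in, Ȳ = 95.96 in

plate: A = 160 × 190 = 30400.00, centroid at (80.00, 95.00).
hole 1: A = −(38 × 40) = -1520.00, centroid at (108.00, 82.00).
hole 2: A = −(54 × 76) = -4104.00, centroid at (47.00, 94.00).
ΣA = 24776.00 in², ΣAX̄ = 2074952.00 in³, ΣAȲ = 2377584.00 in³.
X̄ = 2074952.00/24776.00 = 83.75 in; Ȳ = 2377584.00/24776.00 = 95.96 in.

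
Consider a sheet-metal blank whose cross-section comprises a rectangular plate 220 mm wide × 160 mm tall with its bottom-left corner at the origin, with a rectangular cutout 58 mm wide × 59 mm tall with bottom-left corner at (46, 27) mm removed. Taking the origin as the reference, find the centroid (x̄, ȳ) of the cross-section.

x̄ = 113.77 mm, ȳ = 82.53 mm

plate: A = 220 × 160 = 35200.00, centroid at (110.00, 80.00).
hole: A = −(58 × 59) = -3422.00, centroid at (75.00, 56.50).
ΣA = 31778.00 mm², ΣAx̄ = 3615350.00 mm³, ΣAȳ = 2622657.00 mm³.
x̄ = 3615350.00/31778.00 = 113.77 mm; ȳ = 2622657.00/31778.00 = 82.53 mm.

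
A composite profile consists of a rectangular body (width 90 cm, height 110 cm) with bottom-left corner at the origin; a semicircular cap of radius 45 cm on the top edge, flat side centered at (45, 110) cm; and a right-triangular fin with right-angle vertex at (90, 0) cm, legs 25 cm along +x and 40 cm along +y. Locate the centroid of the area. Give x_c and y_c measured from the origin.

Part | A | x̄ᵢ | ȳᵢ | A·x̄ᵢ | A·ȳᵢ
rectangular body | 9900.00 | 45.00 | 55.00 | 445500.00 | 544500.00
semicircular top | 3180.86 | 45.00 | 129.10 | 143138.82 | 410644.88
triangular fin | 500.00 | 98.33 | 13.33 | 49166.67 | 6666.67
Σ | 13580.86 |  |  | 637805.48 | 961811.55
x_c = 637805.48 / 13580.86 = 46.96 cm
y_c = 961811.55 / 13580.86 = 70.82 cm

x_c = 46.96 cm, y_c = 70.82 cm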